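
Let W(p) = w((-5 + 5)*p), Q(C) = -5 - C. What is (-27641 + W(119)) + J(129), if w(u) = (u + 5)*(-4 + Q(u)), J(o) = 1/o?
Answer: -3571493/129 ≈ -27686.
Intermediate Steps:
w(u) = (-9 - u)*(5 + u) (w(u) = (u + 5)*(-4 + (-5 - u)) = (5 + u)*(-9 - u) = (-9 - u)*(5 + u))
W(p) = -45 (W(p) = -45 - ((-5 + 5)*p)**2 - 14*(-5 + 5)*p = -45 - (0*p)**2 - 0*p = -45 - 1*0**2 - 14*0 = -45 - 1*0 + 0 = -45 + 0 + 0 = -45)
(-27641 + W(119)) + J(129) = (-27641 - 45) + 1/129 = -27686 + 1/129 = -3571493/129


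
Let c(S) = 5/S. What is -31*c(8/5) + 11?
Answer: -687/8 ≈ -85.875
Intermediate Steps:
-31*c(8/5) + 11 = -155/(8/5) + 11 = -155/(8*(⅕)) + 11 = -155/8/5 + 11 = -155*5/8 + 11 = -31*25/8 + 11 = -775/8 + 11 = -687/8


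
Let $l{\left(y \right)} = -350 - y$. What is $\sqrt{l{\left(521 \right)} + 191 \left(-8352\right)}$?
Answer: $i \sqrt{1596103} \approx 1263.4 i$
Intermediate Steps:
$\sqrt{l{\left(521 \right)} + 191 \left(-8352\right)} = \sqrt{\left(-350 - 521\right) + 191 \left(-8352\right)} = \sqrt{\left(-350 - 521\right) - 1595232} = \sqrt{-871 - 1595232} = \sqrt{-1596103} = i \sqrt{1596103}$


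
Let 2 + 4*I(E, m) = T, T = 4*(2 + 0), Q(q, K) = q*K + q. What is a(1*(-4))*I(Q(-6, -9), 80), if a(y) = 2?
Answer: 3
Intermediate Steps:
Q(q, K) = q + K*q (Q(q, K) = K*q + q = q + K*q)
T = 8 (T = 4*2 = 8)
I(E, m) = 3/2 (I(E, m) = -½ + (¼)*8 = -½ + 2 = 3/2)
a(1*(-4))*I(Q(-6, -9), 80) = 2*(3/2) = 3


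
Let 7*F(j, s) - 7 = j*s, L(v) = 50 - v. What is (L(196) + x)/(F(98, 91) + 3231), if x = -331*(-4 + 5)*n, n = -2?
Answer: 86/751 ≈ 0.11451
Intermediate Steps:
x = 662 (x = -331*(-4 + 5)*(-2) = -331*(-2) = 662)
F(j, s) = 1 + j*s/7 (F(j, s) = 1 + (j*s)/7 = 1 + j*s/7)
(L(196) + x)/(F(98, 91) + 3231) = ((50 - 1*196) + 662)/((1 + (⅐)*98*91) + 3231) = ((50 - 196) + 662)/((1 + 1274) + 3231) = (-146 + 662)/(1275 + 3231) = 516/4506 = 516*(1/4506) = 86/751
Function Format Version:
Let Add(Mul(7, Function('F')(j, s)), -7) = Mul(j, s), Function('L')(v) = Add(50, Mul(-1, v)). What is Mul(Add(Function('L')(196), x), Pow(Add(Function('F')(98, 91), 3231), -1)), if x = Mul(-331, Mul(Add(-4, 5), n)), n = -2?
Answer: Rational(86, 751) ≈ 0.11451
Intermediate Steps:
x = 662 (x = Mul(-331, Mul(Add(-4, 5), -2)) = Mul(-331, Mul(1, -2)) = Mul(-331, -2) = 662)
Function('F')(j, s) = Add(1, Mul(Rational(1, 7), j, s)) (Function('F')(j, s) = Add(1, Mul(Rational(1, 7), Mul(j, s))) = Add(1, Mul(Rational(1, 7), j, s)))
Mul(Add(Function('L')(196), x), Pow(Add(Function('F')(98, 91), 3231), -1)) = Mul(Add(Add(50, Mul(-1, 196)), 662), Pow(Add(Add(1, Mul(Rational(1, 7), 98, 91)), 3231), -1)) = Mul(Add(Add(50, -196), 662), Pow(Add(Add(1, 1274), 3231), -1)) = Mul(Add(-146, 662), Pow(Add(1275, 3231), -1)) = Mul(516, Pow(4506, -1)) = Mul(516, Rational(1, 4506)) = Rational(86, 751)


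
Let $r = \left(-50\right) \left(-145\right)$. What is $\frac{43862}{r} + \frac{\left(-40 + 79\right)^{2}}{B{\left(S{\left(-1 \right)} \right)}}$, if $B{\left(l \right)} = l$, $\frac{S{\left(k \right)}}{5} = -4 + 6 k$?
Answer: $- \frac{176683}{7250} \approx -24.37$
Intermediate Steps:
$S{\left(k \right)} = -20 + 30 k$ ($S{\left(k \right)} = 5 \left(-4 + 6 k\right) = -20 + 30 k$)
$r = 7250$
$\frac{43862}{r} + \frac{\left(-40 + 79\right)^{2}}{B{\left(S{\left(-1 \right)} \right)}} = \frac{43862}{7250} + \frac{\left(-40 + 79\right)^{2}}{-20 + 30 \left(-1\right)} = 43862 \cdot \frac{1}{7250} + \frac{39^{2}}{-20 - 30} = \frac{21931}{3625} + \frac{1521}{-50} = \frac{21931}{3625} + 1521 \left(- \frac{1}{50}\right) = \frac{21931}{3625} - \frac{1521}{50} = - \frac{176683}{7250}$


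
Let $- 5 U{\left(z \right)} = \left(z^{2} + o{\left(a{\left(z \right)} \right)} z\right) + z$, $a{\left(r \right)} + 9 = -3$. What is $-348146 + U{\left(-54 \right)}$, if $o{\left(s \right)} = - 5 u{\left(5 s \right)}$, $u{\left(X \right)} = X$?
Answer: $- \frac{1727392}{5} \approx -3.4548 \cdot 10^{5}$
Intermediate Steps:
$a{\left(r \right)} = -12$ ($a{\left(r \right)} = -9 - 3 = -12$)
$o{\left(s \right)} = - 25 s$ ($o{\left(s \right)} = - 5 \cdot 5 s = - 25 s$)
$U{\left(z \right)} = - \frac{301 z}{5} - \frac{z^{2}}{5}$ ($U{\left(z \right)} = - \frac{\left(z^{2} + \left(-25\right) \left(-12\right) z\right) + z}{5} = - \frac{\left(z^{2} + 300 z\right) + z}{5} = - \frac{z^{2} + 301 z}{5} = - \frac{301 z}{5} - \frac{z^{2}}{5}$)
$-348146 + U{\left(-54 \right)} = -348146 - - \frac{54 \left(301 - 54\right)}{5} = -348146 - \left(- \frac{54}{5}\right) 247 = -348146 + \frac{13338}{5} = - \frac{1727392}{5}$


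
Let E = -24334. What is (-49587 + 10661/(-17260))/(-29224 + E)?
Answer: 855882281/924411080 ≈ 0.92587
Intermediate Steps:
(-49587 + 10661/(-17260))/(-29224 + E) = (-49587 + 10661/(-17260))/(-29224 - 24334) = (-49587 + 10661*(-1/17260))/(-53558) = (-49587 - 10661/17260)*(-1/53558) = -855882281/17260*(-1/53558) = 855882281/924411080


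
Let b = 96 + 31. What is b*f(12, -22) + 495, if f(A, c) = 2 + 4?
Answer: 1257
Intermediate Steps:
b = 127
f(A, c) = 6
b*f(12, -22) + 495 = 127*6 + 495 = 762 + 495 = 1257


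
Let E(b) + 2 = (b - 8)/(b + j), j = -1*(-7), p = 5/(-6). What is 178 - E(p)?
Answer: 6713/37 ≈ 181.43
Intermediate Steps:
p = -⅚ (p = 5*(-⅙) = -⅚ ≈ -0.83333)
j = 7
E(b) = -2 + (-8 + b)/(7 + b) (E(b) = -2 + (b - 8)/(b + 7) = -2 + (-8 + b)/(7 + b))
178 - E(p) = 178 - (-22 - 1*(-⅚))/(7 - ⅚) = 178 - (-22 + ⅚)/37/6 = 178 - 6*(-127)/(37*6) = 178 - 1*(-127/37) = 178 + 127/37 = 6713/37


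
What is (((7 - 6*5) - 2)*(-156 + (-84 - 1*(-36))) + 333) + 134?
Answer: 5567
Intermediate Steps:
(((7 - 6*5) - 2)*(-156 + (-84 - 1*(-36))) + 333) + 134 = (((7 - 30) - 2)*(-156 + (-84 + 36)) + 333) + 134 = ((-23 - 2)*(-156 - 48) + 333) + 134 = (-25*(-204) + 333) + 134 = (5100 + 333) + 134 = 5433 + 134 = 5567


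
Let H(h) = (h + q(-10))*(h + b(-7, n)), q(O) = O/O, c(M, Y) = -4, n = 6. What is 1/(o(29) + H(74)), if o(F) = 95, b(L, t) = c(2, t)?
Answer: 1/5345 ≈ 0.00018709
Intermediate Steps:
b(L, t) = -4
q(O) = 1
H(h) = (1 + h)*(-4 + h) (H(h) = (h + 1)*(h - 4) = (1 + h)*(-4 + h))
1/(o(29) + H(74)) = 1/(95 + (-4 + 74² - 3*74)) = 1/(95 + (-4 + 5476 - 222)) = 1/(95 + 5250) = 1/5345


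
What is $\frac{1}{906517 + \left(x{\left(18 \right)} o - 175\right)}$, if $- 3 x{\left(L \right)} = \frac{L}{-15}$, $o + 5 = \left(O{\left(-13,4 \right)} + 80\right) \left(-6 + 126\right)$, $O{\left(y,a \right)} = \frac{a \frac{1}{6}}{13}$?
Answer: $\frac{13}{11832372} \approx 1.0987 \cdot 10^{-6}$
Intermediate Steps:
$O{\left(y,a \right)} = \frac{a}{78}$ ($O{\left(y,a \right)} = a \frac{1}{6} \cdot \frac{1}{13} = \frac{a}{6} \cdot \frac{1}{13} = \frac{a}{78}$)
$o = \frac{124815}{13}$ ($o = -5 + \left(\frac{1}{78} \cdot 4 + 80\right) \left(-6 + 126\right) = -5 + \left(\frac{2}{39} + 80\right) 120 = -5 + \frac{3122}{39} \cdot 120 = -5 + \frac{124880}{13} = \frac{124815}{13} \approx 9601.2$)
$x{\left(L \right)} = \frac{L}{45}$ ($x{\left(L \right)} = - \frac{L \frac{1}{-15}}{3} = - \frac{L \left(- \frac{1}{15}\right)}{3} = - \frac{\left(- \frac{1}{15}\right) L}{3} = \frac{L}{45}$)
$\frac{1}{906517 + \left(x{\left(18 \right)} o - 175\right)} = \frac{1}{906517 - \left(175 - \frac{1}{45} \cdot 18 \cdot \frac{124815}{13}\right)} = \frac{1}{906517 + \left(\frac{2}{5} \cdot \frac{124815}{13} - 175\right)} = \frac{1}{906517 + \left(\frac{49926}{13} - 175\right)} = \frac{1}{906517 + \frac{47651}{13}} = \frac{1}{\frac{11832372}{13}} = \frac{13}{11832372}$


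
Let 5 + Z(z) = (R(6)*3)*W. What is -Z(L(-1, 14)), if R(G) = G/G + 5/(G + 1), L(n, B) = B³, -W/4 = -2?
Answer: -253/7 ≈ -36.143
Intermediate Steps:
W = 8 (W = -4*(-2) = 8)
R(G) = 1 + 5/(1 + G)
Z(z) = 253/7 (Z(z) = -5 + (((6 + 6)/(1 + 6))*3)*8 = -5 + ((12/7)*3)*8 = -5 + (36/7)*8 = -5 + 288/7 = 253/7)
-Z(L(-1, 14)) = -1*253/7 = -253/7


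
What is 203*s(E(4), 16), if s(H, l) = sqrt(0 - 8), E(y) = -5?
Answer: 406*I*sqrt(2) ≈ 574.17*I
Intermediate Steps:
s(H, l) = 2*I*sqrt(2) (s(H, l) = sqrt(-8) = 2*I*sqrt(2))
203*s(E(4), 16) = 203*(2*I*sqrt(2)) = 406*I*sqrt(2)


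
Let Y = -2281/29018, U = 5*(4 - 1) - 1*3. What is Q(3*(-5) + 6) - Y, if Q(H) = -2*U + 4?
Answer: -578079/29018 ≈ -19.921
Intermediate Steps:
U = 12 (U = 5*3 - 3 = 15 - 3 = 12)
Q(H) = -20 (Q(H) = -2*12 + 4 = -24 + 4 = -20)
Y = -2281/29018 (Y = -2281*1/29018 = -2281/29018 ≈ -0.078606)
Q(3*(-5) + 6) - Y = -20 - 1*(-2281/29018) = -20 + 2281/29018 = -578079/29018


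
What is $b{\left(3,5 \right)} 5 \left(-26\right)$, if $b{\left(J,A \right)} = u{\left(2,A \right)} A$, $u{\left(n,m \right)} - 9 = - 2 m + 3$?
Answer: $-1300$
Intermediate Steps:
$u{\left(n,m \right)} = 12 - 2 m$ ($u{\left(n,m \right)} = 9 - \left(-3 + 2 m\right) = 12 - 2 m$)
$b{\left(J,A \right)} = A \left(12 - 2 A\right)$ ($b{\left(J,A \right)} = \left(12 - 2 A\right) A = A \left(12 - 2 A\right)$)
$b{\left(3,5 \right)} 5 \left(-26\right) = 2 \cdot 5 \left(6 - 5\right) 5 \left(-26\right) = 2 \cdot 5 \cdot 1 \cdot 5 \left(-26\right) = 10 \cdot 5 \left(-26\right) = 50 \left(-26\right) = -1300$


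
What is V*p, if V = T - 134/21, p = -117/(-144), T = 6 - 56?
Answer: -962/21 ≈ -45.810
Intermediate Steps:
T = -50
p = 13/16 (p = -117*(-1/144) = 13/16 ≈ 0.81250)
V = -1184/21 (V = -50 - 134/21 = -1184/21 ≈ -56.381)
V*p = -1184/21*13/16 = -962/21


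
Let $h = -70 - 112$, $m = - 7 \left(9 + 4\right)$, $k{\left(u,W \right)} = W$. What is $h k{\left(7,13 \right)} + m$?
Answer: $-2457$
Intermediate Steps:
$m = -91$ ($m = \left(-7\right) 13 = -91$)
$h = -182$
$h k{\left(7,13 \right)} + m = \left(-182\right) 13 - 91 = -2366 - 91 = -2457$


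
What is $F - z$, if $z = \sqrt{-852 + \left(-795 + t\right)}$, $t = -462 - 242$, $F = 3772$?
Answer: $3772 - i \sqrt{2351} \approx 3772.0 - 48.487 i$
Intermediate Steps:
$t = -704$ ($t = -462 - 242 = -704$)
$z = i \sqrt{2351}$ ($z = \sqrt{-852 - 1499} = \sqrt{-2351} = i \sqrt{2351} \approx 48.487 i$)
$F - z = 3772 - i \sqrt{2351}$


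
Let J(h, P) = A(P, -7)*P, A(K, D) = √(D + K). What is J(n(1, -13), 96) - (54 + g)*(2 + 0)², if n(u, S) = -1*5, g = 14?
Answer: -272 + 96*√89 ≈ 633.66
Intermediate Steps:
n(u, S) = -5
J(h, P) = P*√(-7 + P) (J(h, P) = √(-7 + P)*P = P*√(-7 + P))
J(n(1, -13), 96) - (54 + g)*(2 + 0)² = 96*√(-7 + 96) - (54 + 14)*(2 + 0)² = 96*√89 - 68*2² = 96*√89 - 68*4 = 96*√89 - 1*272 = 96*√89 - 272 = -272 + 96*√89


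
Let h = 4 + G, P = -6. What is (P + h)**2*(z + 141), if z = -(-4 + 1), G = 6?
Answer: 2304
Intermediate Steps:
h = 10 (h = 4 + 6 = 10)
z = 3 (z = -1*(-3) = 3)
(P + h)**2*(z + 141) = (-6 + 10)**2*(3 + 141) = 4**2*144 = 16*144 = 2304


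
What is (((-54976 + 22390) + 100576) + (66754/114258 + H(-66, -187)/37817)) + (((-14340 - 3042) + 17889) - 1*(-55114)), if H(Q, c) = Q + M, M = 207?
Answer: 267056332969321/2160447393 ≈ 1.2361e+5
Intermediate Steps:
H(Q, c) = 207 + Q (H(Q, c) = Q + 207 = 207 + Q)
(((-54976 + 22390) + 100576) + (66754/114258 + H(-66, -187)/37817)) + (((-14340 - 3042) + 17889) - 1*(-55114)) = (((-54976 + 22390) + 100576) + (66754/114258 + (207 - 66)/37817)) + (((-14340 - 3042) + 17889) - 1*(-55114)) = ((-32586 + 100576) + (66754*(1/114258) + 141*(1/37817))) + ((-17382 + 17889) + 55114) = (67990 + (33377/57129 + 141/37817)) + (507 + 55114) = (67990 + 1270273198/2160447393) + 55621 = 146890088523268/2160447393 + 55621 = 267056332969321/2160447393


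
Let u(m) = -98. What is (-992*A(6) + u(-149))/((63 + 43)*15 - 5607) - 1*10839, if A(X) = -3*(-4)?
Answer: -43528261/4017 ≈ -10836.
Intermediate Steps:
A(X) = 12
(-992*A(6) + u(-149))/((63 + 43)*15 - 5607) - 1*10839 = (-992*12 - 98)/((63 + 43)*15 - 5607) - 1*10839 = (-11904 - 98)/(106*15 - 5607) - 10839 = -12002/(1590 - 5607) - 10839 = -12002/(-4017) - 10839 = -12002*(-1/4017) - 10839 = 12002/4017 - 10839 = -43528261/4017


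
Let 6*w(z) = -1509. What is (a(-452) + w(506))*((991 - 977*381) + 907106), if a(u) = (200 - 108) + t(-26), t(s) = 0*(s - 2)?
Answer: -85469670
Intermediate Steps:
w(z) = -503/2 (w(z) = (⅙)*(-1509) = -503/2)
t(s) = 0 (t(s) = 0*(-2 + s) = 0)
a(u) = 92 (a(u) = (200 - 108) + 0 = 92 + 0 = 92)
(a(-452) + w(506))*((991 - 977*381) + 907106) = (92 - 503/2)*((991 - 977*381) + 907106) = -319*((991 - 372237) + 907106)/2 = -319*(-371246 + 907106)/2 = -319/2*535860 = -85469670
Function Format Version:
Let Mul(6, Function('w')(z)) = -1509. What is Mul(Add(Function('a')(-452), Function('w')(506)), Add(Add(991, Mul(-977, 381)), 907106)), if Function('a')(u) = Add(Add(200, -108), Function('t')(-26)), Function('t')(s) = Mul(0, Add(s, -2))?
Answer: -85469670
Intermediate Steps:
Function('w')(z) = Rational(-503, 2) (Function('w')(z) = Mul(Rational(1, 6), -1509) = Rational(-503, 2))
Function('t')(s) = 0 (Function('t')(s) = Mul(0, Add(-2, s)) = 0)
Function('a')(u) = 92 (Function('a')(u) = Add(Add(200, -108), 0) = Add(92, 0) = 92)
Mul(Add(Function('a')(-452), Function('w')(506)), Add(Add(991, Mul(-977, 381)), 907106)) = Mul(Add(92, Rational(-503, 2)), Add(Add(991, Mul(-977, 381)), 907106)) = Mul(Rational(-319, 2), Add(Add(991, -372237), 907106)) = Mul(Rational(-319, 2), Add(-371246, 907106)) = Mul(Rational(-319, 2), 535860) = -85469670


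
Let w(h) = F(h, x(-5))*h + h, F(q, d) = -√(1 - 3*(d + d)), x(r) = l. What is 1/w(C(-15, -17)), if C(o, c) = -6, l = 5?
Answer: -1/180 - I*√29/180 ≈ -0.0055556 - 0.029918*I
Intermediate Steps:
x(r) = 5
F(q, d) = -√(1 - 6*d)
w(h) = h - I*h*√29 (w(h) = (-√(1 - 6*5))*h + h = (-√(1 - 30))*h + h = (-√(-29))*h + h = (-I*√29)*h + h = -I*h*√29 + h = h - I*h*√29)
1/w(C(-15, -17)) = 1/(-6*(1 - I*√29)) = 1/(-6 + 6*I*√29)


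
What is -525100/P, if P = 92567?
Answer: -525100/92567 ≈ -5.6726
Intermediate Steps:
-525100/P = -525100/92567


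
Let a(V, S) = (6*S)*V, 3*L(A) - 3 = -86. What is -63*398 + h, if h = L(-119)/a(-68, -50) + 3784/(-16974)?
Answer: -482357867423/19237200 ≈ -25074.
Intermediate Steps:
L(A) = -83/3 (L(A) = 1 + (1/3)*(-86) = 1 - 86/3 = -83/3)
a(V, S) = 6*S*V
h = -4314623/19237200 (h = -83/(3*(6*(-50)*(-68))) + 3784/(-16974) = -83/3/20400 + 3784*(-1/16974) = -83/3*1/20400 - 1892/8487 = -83/61200 - 1892/8487 = -4314623/19237200 ≈ -0.22429)
-63*398 + h = -63*398 - 4314623/19237200 = -25074 - 4314623/19237200 = -482357867423/19237200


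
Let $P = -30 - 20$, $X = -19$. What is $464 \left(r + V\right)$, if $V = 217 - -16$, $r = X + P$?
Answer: $76096$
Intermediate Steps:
$P = -50$
$r = -69$ ($r = -19 - 50 = -69$)
$V = 233$ ($V = 217 + 16 = 233$)
$464 \left(r + V\right) = 464 \left(-69 + 233\right) = 464 \cdot 164 = 76096$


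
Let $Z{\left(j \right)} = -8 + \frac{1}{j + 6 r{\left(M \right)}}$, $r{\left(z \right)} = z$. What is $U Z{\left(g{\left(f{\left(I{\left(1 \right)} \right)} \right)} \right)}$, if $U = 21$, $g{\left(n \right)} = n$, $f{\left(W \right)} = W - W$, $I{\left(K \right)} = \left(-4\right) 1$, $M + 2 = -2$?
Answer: $- \frac{1351}{8} \approx -168.88$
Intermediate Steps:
$M = -4$ ($M = -2 - 2 = -4$)
$I{\left(K \right)} = -4$
$f{\left(W \right)} = 0$
$Z{\left(j \right)} = -8 + \frac{1}{-24 + j}$ ($Z{\left(j \right)} = -8 + \frac{1}{j + 6 \left(-4\right)} = -8 + \frac{1}{j - 24} = -8 + \frac{1}{-24 + j}$)
$U Z{\left(g{\left(f{\left(I{\left(1 \right)} \right)} \right)} \right)} = 21 \frac{193 - 0}{-24 + 0} = 21 \frac{193 + 0}{-24} = 21 \left(\left(- \frac{1}{24}\right) 193\right) = 21 \left(- \frac{193}{24}\right) = - \frac{1351}{8}$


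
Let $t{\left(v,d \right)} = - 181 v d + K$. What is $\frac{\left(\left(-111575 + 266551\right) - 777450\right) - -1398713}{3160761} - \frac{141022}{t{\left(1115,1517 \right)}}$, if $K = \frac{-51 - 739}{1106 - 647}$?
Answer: $\frac{109285105748269243}{444164013783949335} \approx 0.24605$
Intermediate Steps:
$K = - \frac{790}{459} \approx -1.7211$
$t{\left(v,d \right)} = - \frac{790}{459} - 181 d v$ ($t{\left(v,d \right)} = - 181 v d - \frac{790}{459} = - 181 d v - \frac{790}{459} = - \frac{790}{459} - 181 d v$)
$\frac{\left(\left(-111575 + 266551\right) - 777450\right) - -1398713}{3160761} - \frac{141022}{t{\left(1115,1517 \right)}} = \frac{\left(\left(-111575 + 266551\right) - 777450\right) - -1398713}{3160761} - \frac{141022}{- \frac{790}{459} - 274577 \cdot 1115} = \left(\left(154976 - 777450\right) + 1398713\right) \frac{1}{3160761} - \frac{141022}{- \frac{790}{459} - 306153355} = \left(-622474 + 1398713\right) \frac{1}{3160761} - \frac{141022}{- \frac{140524390735}{459}} = 776239 \cdot \frac{1}{3160761} - - \frac{64729098}{140524390735} = \frac{776239}{3160761} + \frac{64729098}{140524390735} = \frac{109285105748269243}{444164013783949335}$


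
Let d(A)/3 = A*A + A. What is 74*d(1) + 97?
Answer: 541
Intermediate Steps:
d(A) = 3*A + 3*A² (d(A) = 3*(A*A + A) = 3*(A² + A) = 3*(A + A²) = 3*A + 3*A²)
74*d(1) + 97 = 74*(3*1*(1 + 1)) + 97 = 74*(3*1*2) + 97 = 74*6 + 97 = 444 + 97 = 541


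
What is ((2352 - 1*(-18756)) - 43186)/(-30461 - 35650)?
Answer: 22078/66111 ≈ 0.33395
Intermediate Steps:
((2352 - 1*(-18756)) - 43186)/(-30461 - 35650) = ((2352 + 18756) - 43186)/(-66111) = (21108 - 43186)*(-1/66111) = -22078*(-1/66111) = 22078/66111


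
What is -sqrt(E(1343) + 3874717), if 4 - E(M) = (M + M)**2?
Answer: -5*I*sqrt(133595) ≈ -1827.5*I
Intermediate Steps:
E(M) = 4 - 4*M**2 (E(M) = 4 - (M + M)**2 = 4 - (2*M)**2 = 4 - 4*M**2)
-sqrt(E(1343) + 3874717) = -sqrt((4 - 4*1343**2) + 3874717) = -sqrt((4 - 4*1803649) + 3874717) = -sqrt((4 - 7214596) + 3874717) = -sqrt(-7214592 + 3874717) = -sqrt(-3339875) = -5*I*sqrt(133595)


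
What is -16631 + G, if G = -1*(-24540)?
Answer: 7909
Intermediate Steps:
G = 24540
-16631 + G = -16631 + 24540 = 7909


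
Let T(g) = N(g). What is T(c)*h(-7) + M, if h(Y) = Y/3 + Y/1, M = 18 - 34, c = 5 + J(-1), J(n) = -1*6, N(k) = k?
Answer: -20/3 ≈ -6.6667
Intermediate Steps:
J(n) = -6
c = -1 (c = 5 - 6 = -1)
T(g) = g
M = -16
h(Y) = 4*Y/3 (h(Y) = Y*(⅓) + Y*1 = Y/3 + Y = 4*Y/3)
T(c)*h(-7) + M = -4*(-7)/3 - 16 = -1*(-28/3) - 16 = 28/3 - 16 = -20/3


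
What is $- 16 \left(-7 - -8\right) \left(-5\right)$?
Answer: $80$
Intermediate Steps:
$- 16 \left(-7 - -8\right) \left(-5\right) = - 16 \left(-7 + 8\right) \left(-5\right) = \left(-16\right) 1 \left(-5\right) = \left(-16\right) \left(-5\right) = 80$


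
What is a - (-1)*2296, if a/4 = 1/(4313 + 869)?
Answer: 5948938/2591 ≈ 2296.0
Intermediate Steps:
a = 2/2591 (a = 4/(4313 + 869) = 4/5182 = 4*(1/5182) = 2/2591 ≈ 0.00077190)
a - (-1)*2296 = 2/2591 - (-1)*2296 = 2/2591 - 1*(-2296) = 2/2591 + 2296 = 5948938/2591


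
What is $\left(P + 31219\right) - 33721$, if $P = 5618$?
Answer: $3116$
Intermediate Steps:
$\left(P + 31219\right) - 33721 = \left(5618 + 31219\right) - 33721 = 36837 - 33721 = 3116$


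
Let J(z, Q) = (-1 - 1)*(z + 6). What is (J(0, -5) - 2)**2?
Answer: 196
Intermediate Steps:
J(z, Q) = -12 - 2*z (J(z, Q) = -2*(6 + z) = -12 - 2*z)
(J(0, -5) - 2)**2 = ((-12 - 2*0) - 2)**2 = ((-12 + 0) - 2)**2 = (-12 - 2)**2 = (-14)**2 = 196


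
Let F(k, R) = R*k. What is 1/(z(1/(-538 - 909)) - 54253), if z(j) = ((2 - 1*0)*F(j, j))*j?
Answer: -3029741623/164372572272621 ≈ -1.8432e-5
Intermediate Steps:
z(j) = 2*j³ (z(j) = ((2 - 1*0)*(j*j))*j = ((2 + 0)*j²)*j = (2*j²)*j = 2*j³)
1/(z(1/(-538 - 909)) - 54253) = 1/(2*(1/(-538 - 909))³ - 54253) = 1/(2*(1/(-1447))³ - 54253) = 1/(2*(-1/1447)³ - 54253) = 1/(2*(-1/3029741623) - 54253) = 1/(-2/3029741623 - 54253) = 1/(-164372572272621/3029741623) = -3029741623/164372572272621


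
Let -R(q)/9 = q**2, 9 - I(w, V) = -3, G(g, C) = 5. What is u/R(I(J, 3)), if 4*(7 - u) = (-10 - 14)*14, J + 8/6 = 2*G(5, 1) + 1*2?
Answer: -91/1296 ≈ -0.070216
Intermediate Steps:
J = 32/3 (J = -4/3 + (2*5 + 1*2) = -4/3 + (10 + 2) = -4/3 + 12 = 32/3 ≈ 10.667)
I(w, V) = 12 (I(w, V) = 9 - 1*(-3) = 9 + 3 = 12)
R(q) = -9*q**2
u = 91 (u = 7 - (-10 - 14)*14/4 = 7 - (-6)*14 = 7 - 1/4*(-336) = 7 + 84 = 91)
u/R(I(J, 3)) = 91/((-9*12**2)) = 91/((-9*144)) = 91/(-1296) = 91*(-1/1296) = -91/1296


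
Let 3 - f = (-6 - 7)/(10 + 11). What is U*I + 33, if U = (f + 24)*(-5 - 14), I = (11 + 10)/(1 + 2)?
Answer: -10921/3 ≈ -3640.3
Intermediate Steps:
f = 76/21 (f = 3 - (-6 - 7)/(10 + 11) = 3 - (-13)/21 = 3 - 1*(-13/21) = 3 + 13/21 = 76/21 ≈ 3.6190)
I = 7 (I = 21/3 = 21*(1/3) = 7)
U = -11020/21 (U = (76/21 + 24)*(-5 - 14) = (580/21)*(-19) = -11020/21 ≈ -524.76)
U*I + 33 = -11020/21*7 + 33 = -11020/3 + 33 = -10921/3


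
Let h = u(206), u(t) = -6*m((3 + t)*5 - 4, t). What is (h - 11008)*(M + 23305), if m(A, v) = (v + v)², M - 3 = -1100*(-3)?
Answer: -27392190976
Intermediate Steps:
M = 3303 (M = 3 - 1100*(-3) = 3 + 3300 = 3303)
m(A, v) = 4*v² (m(A, v) = (2*v)² = 4*v²)
u(t) = -24*t²
h = -1018464 (h = -24*206² = -24*42436 = -1018464)
(h - 11008)*(M + 23305) = (-1018464 - 11008)*(3303 + 23305) = -1029472*26608 = -27392190976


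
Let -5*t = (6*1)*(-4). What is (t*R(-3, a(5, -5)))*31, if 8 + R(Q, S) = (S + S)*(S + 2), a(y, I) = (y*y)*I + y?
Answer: 21064128/5 ≈ 4.2128e+6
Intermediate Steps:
t = 24/5 (t = -6*1*(-4)/5 = -6*(-4)/5 = -⅕*(-24) = 24/5 ≈ 4.8000)
a(y, I) = y + I*y² (a(y, I) = y²*I + y = I*y² + y = y + I*y²)
R(Q, S) = -8 + 2*S*(2 + S) (R(Q, S) = -8 + (S + S)*(S + 2) = -8 + (2*S)*(2 + S) = -8 + 2*S*(2 + S))
(t*R(-3, a(5, -5)))*31 = (24*(-8 + 2*(5*(1 - 5*5))² + 4*(5*(1 - 5*5)))/5)*31 = (24*(-8 + 2*(5*(1 - 25))² + 4*(5*(1 - 25)))/5)*31 = (24*(-8 + 2*(5*(-24))² + 4*(5*(-24)))/5)*31 = (24*(-8 + 2*(-120)² + 4*(-120))/5)*31 = (24*(-8 + 2*14400 - 480)/5)*31 = (24*(-8 + 28800 - 480)/5)*31 = ((24/5)*28312)*31 = (679488/5)*31 = 21064128/5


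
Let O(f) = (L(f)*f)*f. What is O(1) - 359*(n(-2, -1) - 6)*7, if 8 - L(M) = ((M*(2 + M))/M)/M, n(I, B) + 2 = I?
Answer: 25135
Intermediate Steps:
n(I, B) = -2 + I
L(M) = 8 - (2 + M)/M (L(M) = 8 - (M*(2 + M))/M/M = 8 - (2 + M)/M)
O(f) = f²*(7 - 2/f) (O(f) = ((7 - 2/f)*f)*f = (f*(7 - 2/f))*f = f²*(7 - 2/f))
O(1) - 359*(n(-2, -1) - 6)*7 = 1*(-2 + 7*1) - 359*((-2 - 2) - 6)*7 = 1*(-2 + 7) - 359*(-4 - 6)*7 = 1*5 - (-3590)*7 = 5 - 359*(-70) = 5 + 25130 = 25135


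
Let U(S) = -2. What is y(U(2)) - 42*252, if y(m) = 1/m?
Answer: -21169/2 ≈ -10585.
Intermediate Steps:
y(m) = 1/m
y(U(2)) - 42*252 = 1/(-2) - 42*252 = -½ - 10584 = -21169/2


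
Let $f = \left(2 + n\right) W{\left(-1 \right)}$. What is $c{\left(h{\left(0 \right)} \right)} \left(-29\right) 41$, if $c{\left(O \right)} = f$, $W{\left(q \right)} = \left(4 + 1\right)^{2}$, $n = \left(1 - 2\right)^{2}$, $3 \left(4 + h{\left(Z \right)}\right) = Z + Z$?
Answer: $-89175$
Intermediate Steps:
$h{\left(Z \right)} = -4 + \frac{2 Z}{3}$ ($h{\left(Z \right)} = -4 + \frac{Z + Z}{3} = -4 + \frac{2 Z}{3}$)
$n = 1$ ($n = \left(-1\right)^{2} = 1$)
$W{\left(q \right)} = 25$ ($W{\left(q \right)} = 5^{2} = 25$)
$f = 75$ ($f = \left(2 + 1\right) 25 = 3 \cdot 25 = 75$)
$c{\left(O \right)} = 75$
$c{\left(h{\left(0 \right)} \right)} \left(-29\right) 41 = 75 \left(-29\right) 41 = \left(-2175\right) 41 = -89175$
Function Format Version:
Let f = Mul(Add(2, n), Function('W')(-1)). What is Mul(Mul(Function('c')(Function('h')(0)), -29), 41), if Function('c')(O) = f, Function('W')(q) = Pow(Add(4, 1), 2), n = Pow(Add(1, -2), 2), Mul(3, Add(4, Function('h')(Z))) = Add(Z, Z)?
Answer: -89175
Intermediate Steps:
Function('h')(Z) = Add(-4, Mul(Rational(2, 3), Z)) (Function('h')(Z) = Add(-4, Mul(Rational(1, 3), Add(Z, Z))) = Add(-4, Mul(Rational(1, 3), Mul(2, Z))) = Add(-4, Mul(Rational(2, 3), Z)))
n = 1 (n = Pow(-1, 2) = 1)
Function('W')(q) = 25 (Function('W')(q) = Pow(5, 2) = 25)
f = 75 (f = Mul(Add(2, 1), 25) = Mul(3, 25) = 75)
Function('c')(O) = 75
Mul(Mul(Function('c')(Function('h')(0)), -29), 41) = Mul(Mul(75, -29), 41) = Mul(-2175, 41) = -89175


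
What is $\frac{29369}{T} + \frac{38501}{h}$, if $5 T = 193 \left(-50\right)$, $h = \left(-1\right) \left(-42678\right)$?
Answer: $- \frac{294775813}{20592135} \approx -14.315$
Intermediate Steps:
$h = 42678$
$T = -1930$ ($T = \frac{193 \left(-50\right)}{5} = \frac{1}{5} \left(-9650\right) = -1930$)
$\frac{29369}{T} + \frac{38501}{h} = \frac{29369}{-1930} + \frac{38501}{42678} = 29369 \left(- \frac{1}{1930}\right) + 38501 \cdot \frac{1}{42678} = - \frac{29369}{1930} + \frac{38501}{42678} = - \frac{294775813}{20592135}$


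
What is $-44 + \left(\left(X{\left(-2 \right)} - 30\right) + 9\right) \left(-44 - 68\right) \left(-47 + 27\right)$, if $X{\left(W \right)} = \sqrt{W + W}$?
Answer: $-47084 + 4480 i \approx -47084.0 + 4480.0 i$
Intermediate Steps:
$X{\left(W \right)} = \sqrt{2} \sqrt{W}$ ($X{\left(W \right)} = \sqrt{2 W} = \sqrt{2} \sqrt{W}$)
$-44 + \left(\left(X{\left(-2 \right)} - 30\right) + 9\right) \left(-44 - 68\right) \left(-47 + 27\right) = -44 + \left(\left(\sqrt{2} \sqrt{-2} - 30\right) + 9\right) \left(-44 - 68\right) \left(-47 + 27\right) = -44 + \left(\left(\sqrt{2} i \sqrt{2} - 30\right) + 9\right) \left(\left(-112\right) \left(-20\right)\right) = -44 + \left(\left(2 i - 30\right) + 9\right) 2240 = -44 + \left(\left(-30 + 2 i\right) + 9\right) 2240 = -44 + \left(-21 + 2 i\right) 2240 = -44 - \left(47040 - 4480 i\right) = -47084 + 4480 i$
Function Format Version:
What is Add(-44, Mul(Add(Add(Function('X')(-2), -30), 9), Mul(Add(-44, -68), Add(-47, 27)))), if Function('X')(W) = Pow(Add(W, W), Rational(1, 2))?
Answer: Add(-47084, Mul(4480, I)) ≈ Add(-47084., Mul(4480.0, I))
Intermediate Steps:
Function('X')(W) = Mul(Pow(2, Rational(1, 2)), Pow(W, Rational(1, 2))) (Function('X')(W) = Pow(Mul(2, W), Rational(1, 2)) = Mul(Pow(2, Rational(1, 2)), Pow(W, Rational(1, 2))))
Add(-44, Mul(Add(Add(Function('X')(-2), -30), 9), Mul(Add(-44, -68), Add(-47, 27)))) = Add(-44, Mul(Add(Add(Mul(Pow(2, Rational(1, 2)), Pow(-2, Rational(1, 2))), -30), 9), Mul(Add(-44, -68), Add(-47, 27)))) = Add(-44, Mul(Add(Add(Mul(Pow(2, Rational(1, 2)), Mul(I, Pow(2, Rational(1, 2)))), -30), 9), Mul(-112, -20))) = Add(-44, Mul(Add(Add(Mul(2, I), -30), 9), 2240)) = Add(-44, Mul(Add(Add(-30, Mul(2, I)), 9), 2240)) = Add(-44, Mul(Add(-21, Mul(2, I)), 2240)) = Add(-44, Add(-47040, Mul(4480, I))) = Add(-47084, Mul(4480, I))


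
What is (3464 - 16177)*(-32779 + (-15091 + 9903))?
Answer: 482674471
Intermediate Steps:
(3464 - 16177)*(-32779 + (-15091 + 9903)) = -12713*(-32779 - 5188) = -12713*(-37967) = 482674471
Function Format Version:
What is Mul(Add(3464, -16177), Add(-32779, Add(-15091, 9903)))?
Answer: 482674471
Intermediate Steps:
Mul(Add(3464, -16177), Add(-32779, Add(-15091, 9903))) = Mul(-12713, Add(-32779, -5188)) = Mul(-12713, -37967) = 482674471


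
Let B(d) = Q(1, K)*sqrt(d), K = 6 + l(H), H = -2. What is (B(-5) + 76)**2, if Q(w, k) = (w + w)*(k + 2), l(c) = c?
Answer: 5056 + 1824*I*sqrt(5) ≈ 5056.0 + 4078.6*I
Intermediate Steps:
K = 4 (K = 6 - 2 = 4)
Q(w, k) = 2*w*(2 + k) (Q(w, k) = (2*w)*(2 + k) = 2*w*(2 + k))
B(d) = 12*sqrt(d) (B(d) = (2*1*(2 + 4))*sqrt(d) = (2*1*6)*sqrt(d) = 12*sqrt(d))
(B(-5) + 76)**2 = (12*sqrt(-5) + 76)**2 = (12*(I*sqrt(5)) + 76)**2 = (12*I*sqrt(5) + 76)**2 = (76 + 12*I*sqrt(5))**2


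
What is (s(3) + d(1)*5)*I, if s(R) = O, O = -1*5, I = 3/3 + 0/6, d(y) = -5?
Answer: -30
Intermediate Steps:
I = 1 (I = 3*(1/3) + 0*(1/6) = 1 + 0 = 1)
O = -5
s(R) = -5
(s(3) + d(1)*5)*I = (-5 - 5*5)*1 = (-5 - 25)*1 = -30*1 = -30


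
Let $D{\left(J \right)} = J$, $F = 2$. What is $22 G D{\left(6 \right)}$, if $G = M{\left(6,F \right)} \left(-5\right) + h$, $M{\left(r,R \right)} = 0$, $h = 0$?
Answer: $0$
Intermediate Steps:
$G = 0$ ($G = 0 \left(-5\right) + 0 = 0 + 0 = 0$)
$22 G D{\left(6 \right)} = 22 \cdot 0 \cdot 6 = 0 \cdot 6 = 0$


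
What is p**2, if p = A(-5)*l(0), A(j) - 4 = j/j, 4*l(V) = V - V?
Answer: 0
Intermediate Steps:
l(V) = 0 (l(V) = (V - V)/4 = (1/4)*0 = 0)
A(j) = 5 (A(j) = 4 + j/j = 4 + 1 = 5)
p = 0 (p = 5*0 = 0)
p**2 = 0**2 = 0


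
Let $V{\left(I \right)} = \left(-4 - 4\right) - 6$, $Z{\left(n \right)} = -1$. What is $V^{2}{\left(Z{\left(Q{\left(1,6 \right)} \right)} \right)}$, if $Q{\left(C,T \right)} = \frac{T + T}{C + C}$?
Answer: $196$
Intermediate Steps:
$Q{\left(C,T \right)} = \frac{T}{C}$ ($Q{\left(C,T \right)} = \frac{2 T}{2 C} = 2 T \frac{1}{2 C} = \frac{T}{C}$)
$V{\left(I \right)} = -14$ ($V{\left(I \right)} = -8 - 6 = -14$)
$V^{2}{\left(Z{\left(Q{\left(1,6 \right)} \right)} \right)} = \left(-14\right)^{2} = 196$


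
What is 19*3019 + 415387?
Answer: 472748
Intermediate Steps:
19*3019 + 415387 = 57361 + 415387 = 472748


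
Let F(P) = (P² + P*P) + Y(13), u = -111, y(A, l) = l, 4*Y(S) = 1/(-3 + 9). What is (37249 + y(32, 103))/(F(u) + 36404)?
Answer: 896448/1465105 ≈ 0.61187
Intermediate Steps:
Y(S) = 1/24 (Y(S) = 1/(4*(-3 + 9)) = (¼)/6 = (¼)*(⅙) = 1/24)
F(P) = 1/24 + 2*P² (F(P) = (P² + P*P) + 1/24 = (P² + P²) + 1/24 = 2*P² + 1/24 = 1/24 + 2*P²)
(37249 + y(32, 103))/(F(u) + 36404) = (37249 + 103)/((1/24 + 2*(-111)²) + 36404) = 37352/((1/24 + 2*12321) + 36404) = 37352/((1/24 + 24642) + 36404) = 37352/(591409/24 + 36404) = 37352/(1465105/24) = 37352*(24/1465105) = 896448/1465105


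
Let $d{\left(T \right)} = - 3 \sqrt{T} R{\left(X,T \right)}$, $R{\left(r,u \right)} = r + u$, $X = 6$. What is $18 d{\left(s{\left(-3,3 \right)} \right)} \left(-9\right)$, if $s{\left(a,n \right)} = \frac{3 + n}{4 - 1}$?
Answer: $3888 \sqrt{2} \approx 5498.5$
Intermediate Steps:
$s{\left(a,n \right)} = 1 + \frac{n}{3}$ ($s{\left(a,n \right)} = \frac{3 + n}{3} = \left(3 + n\right) \frac{1}{3} = 1 + \frac{n}{3}$)
$d{\left(T \right)} = - 3 \sqrt{T} \left(6 + T\right)$
$18 d{\left(s{\left(-3,3 \right)} \right)} \left(-9\right) = 18 \cdot 3 \sqrt{1 + \frac{1}{3} \cdot 3} \left(-6 - \left(1 + \frac{1}{3} \cdot 3\right)\right) \left(-9\right) = 18 \cdot 3 \sqrt{1 + 1} \left(-6 - \left(1 + 1\right)\right) \left(-9\right) = 18 \cdot 3 \sqrt{2} \left(-6 - 2\right) \left(-9\right) = 18 \cdot 3 \sqrt{2} \left(-8\right) \left(-9\right) = 18 \left(- 24 \sqrt{2}\right) \left(-9\right) = - 432 \sqrt{2} \left(-9\right) = 3888 \sqrt{2}$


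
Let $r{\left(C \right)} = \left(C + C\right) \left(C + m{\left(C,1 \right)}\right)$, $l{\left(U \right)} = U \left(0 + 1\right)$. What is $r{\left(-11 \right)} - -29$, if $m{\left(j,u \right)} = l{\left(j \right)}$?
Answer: $513$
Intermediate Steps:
$l{\left(U \right)} = U$ ($l{\left(U \right)} = U 1 = U$)
$m{\left(j,u \right)} = j$
$r{\left(C \right)} = 4 C^{2}$ ($r{\left(C \right)} = \left(C + C\right) \left(C + C\right) = 2 C 2 C = 4 C^{2}$)
$r{\left(-11 \right)} - -29 = 4 \left(-11\right)^{2} - -29 = 4 \cdot 121 + 29 = 484 + 29 = 513$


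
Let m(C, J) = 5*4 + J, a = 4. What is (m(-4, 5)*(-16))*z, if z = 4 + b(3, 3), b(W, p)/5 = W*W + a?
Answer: -27600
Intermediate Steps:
b(W, p) = 20 + 5*W**2 (b(W, p) = 5*(W*W + 4) = 5*(W**2 + 4) = 5*(4 + W**2) = 20 + 5*W**2)
m(C, J) = 20 + J
z = 69 (z = 4 + (20 + 5*3**2) = 4 + (20 + 5*9) = 4 + (20 + 45) = 4 + 65 = 69)
(m(-4, 5)*(-16))*z = ((20 + 5)*(-16))*69 = (25*(-16))*69 = -400*69 = -27600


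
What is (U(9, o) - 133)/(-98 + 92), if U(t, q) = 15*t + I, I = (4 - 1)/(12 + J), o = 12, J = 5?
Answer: -37/102 ≈ -0.36275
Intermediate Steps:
I = 3/17 (I = (4 - 1)/(12 + 5) = 3/17 ≈ 0.17647)
U(t, q) = 3/17 + 15*t (U(t, q) = 15*t + 3/17 = 3/17 + 15*t)
(U(9, o) - 133)/(-98 + 92) = ((3/17 + 15*9) - 133)/(-98 + 92) = ((3/17 + 135) - 133)/(-6) = (2298/17 - 133)*(-1/6) = (37/17)*(-1/6) = -37/102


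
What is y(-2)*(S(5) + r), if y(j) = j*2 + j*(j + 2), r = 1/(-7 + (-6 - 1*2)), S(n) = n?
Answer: -296/15 ≈ -19.733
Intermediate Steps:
r = -1/15 (r = 1/(-7 + (-6 - 2)) = 1/(-7 - 8) = 1/(-15) = -1/15 ≈ -0.066667)
y(j) = 2*j + j*(2 + j)
y(-2)*(S(5) + r) = (-2*(4 - 2))*(5 - 1/15) = -2*2*(74/15) = -4*74/15 = -296/15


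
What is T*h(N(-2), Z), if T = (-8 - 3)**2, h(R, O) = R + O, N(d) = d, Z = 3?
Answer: 121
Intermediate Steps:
h(R, O) = O + R
T = 121 (T = (-11)**2 = 121)
T*h(N(-2), Z) = 121*(3 - 2) = 121*1 = 121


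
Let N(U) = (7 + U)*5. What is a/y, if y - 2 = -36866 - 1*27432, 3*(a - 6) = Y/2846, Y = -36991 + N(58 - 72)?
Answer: -263/10165912 ≈ -2.5871e-5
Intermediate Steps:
N(U) = 35 + 5*U
Y = -37026 (Y = -36991 + (35 + 5*(58 - 72)) = -36991 + (35 + 5*(-14)) = -36991 + (35 - 70) = -36991 - 35 = -37026)
a = 2367/1423 (a = 6 + (-37026/2846)/3 = 6 + (-37026*1/2846)/3 = 6 + (⅓)*(-18513/1423) = 6 - 6171/1423 = 2367/1423 ≈ 1.6634)
y = -64296 (y = 2 + (-36866 - 1*27432) = 2 + (-36866 - 27432) = 2 - 64298 = -64296)
a/y = (2367/1423)/(-64296) = (2367/1423)*(-1/64296) = -263/10165912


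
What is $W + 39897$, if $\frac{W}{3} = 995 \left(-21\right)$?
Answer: $-22788$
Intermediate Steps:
$W = -62685$ ($W = 3 \cdot 995 \left(-21\right) = 3 \left(-20895\right) = -62685$)
$W + 39897 = -62685 + 39897 = -22788$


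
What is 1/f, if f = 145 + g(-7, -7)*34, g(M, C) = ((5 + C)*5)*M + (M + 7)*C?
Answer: 1/2525 ≈ 0.00039604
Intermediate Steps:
g(M, C) = C*(7 + M) + M*(25 + 5*C) (g(M, C) = (25 + 5*C)*M + (7 + M)*C = M*(25 + 5*C) + C*(7 + M) = C*(7 + M) + M*(25 + 5*C))
f = 2525 (f = 145 + (7*(-7) + 25*(-7) + 6*(-7)*(-7))*34 = 145 + (-49 - 175 + 294)*34 = 145 + 70*34 = 145 + 2380 = 2525)
1/f = 1/2525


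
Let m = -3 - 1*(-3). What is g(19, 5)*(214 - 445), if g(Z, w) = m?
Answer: 0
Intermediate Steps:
m = 0 (m = -3 + 3 = 0)
g(Z, w) = 0
g(19, 5)*(214 - 445) = 0*(214 - 445) = 0*(-231) = 0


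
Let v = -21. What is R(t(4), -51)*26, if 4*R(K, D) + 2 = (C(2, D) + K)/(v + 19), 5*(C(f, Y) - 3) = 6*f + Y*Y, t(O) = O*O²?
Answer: -9646/5 ≈ -1929.2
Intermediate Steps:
t(O) = O³
C(f, Y) = 3 + Y²/5 + 6*f/5 (C(f, Y) = 3 + (6*f + Y*Y)/5 = 3 + (6*f + Y²)/5 = 3 + (Y² + 6*f)/5 = 3 + (Y²/5 + 6*f/5) = 3 + Y²/5 + 6*f/5)
R(K, D) = -47/40 - K/8 - D²/40 (R(K, D) = -½ + (((3 + D²/5 + (6/5)*2) + K)/(-21 + 19))/4 = -½ + (((3 + D²/5 + 12/5) + K)/(-2))/4 = -½ + (((27/5 + D²/5) + K)*(-½))/4 = -½ + ((27/5 + K + D²/5)*(-½))/4 = -½ + (-27/10 - K/2 - D²/10)/4 = -½ + (-27/40 - K/8 - D²/40) = -47/40 - K/8 - D²/40)
R(t(4), -51)*26 = (-47/40 - ⅛*4³ - 1/40*(-51)²)*26 = (-47/40 - ⅛*64 - 1/40*2601)*26 = (-47/40 - 8 - 2601/40)*26 = -371/5*26 = -9646/5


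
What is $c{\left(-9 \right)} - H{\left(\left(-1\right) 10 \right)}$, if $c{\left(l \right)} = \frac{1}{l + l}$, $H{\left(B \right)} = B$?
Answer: $\frac{179}{18} \approx 9.9444$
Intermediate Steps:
$c{\left(l \right)} = \frac{1}{2 l}$
$c{\left(-9 \right)} - H{\left(\left(-1\right) 10 \right)} = \frac{1}{2 \left(-9\right)} - \left(-1\right) 10 = \frac{1}{2} \left(- \frac{1}{9}\right) - -10 = - \frac{1}{18} + 10 = \frac{179}{18}$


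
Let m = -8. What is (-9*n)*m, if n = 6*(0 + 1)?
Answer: 432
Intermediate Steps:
n = 6 (n = 6*1 = 6)
(-9*n)*m = -9*6*(-8) = -54*(-8) = 432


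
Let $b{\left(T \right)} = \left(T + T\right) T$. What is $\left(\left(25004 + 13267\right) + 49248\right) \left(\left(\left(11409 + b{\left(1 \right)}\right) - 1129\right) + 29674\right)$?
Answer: $3496909164$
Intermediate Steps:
$b{\left(T \right)} = 2 T^{2}$ ($b{\left(T \right)} = 2 T T = 2 T^{2}$)
$\left(\left(25004 + 13267\right) + 49248\right) \left(\left(\left(11409 + b{\left(1 \right)}\right) - 1129\right) + 29674\right) = \left(\left(25004 + 13267\right) + 49248\right) \left(\left(\left(11409 + 2 \cdot 1^{2}\right) - 1129\right) + 29674\right) = \left(38271 + 49248\right) \left(\left(\left(11409 + 2 \cdot 1\right) - 1129\right) + 29674\right) = 87519 \left(\left(\left(11409 + 2\right) - 1129\right) + 29674\right) = 87519 \left(\left(11411 - 1129\right) + 29674\right) = 87519 \left(10282 + 29674\right) = 87519 \cdot 39956 = 3496909164$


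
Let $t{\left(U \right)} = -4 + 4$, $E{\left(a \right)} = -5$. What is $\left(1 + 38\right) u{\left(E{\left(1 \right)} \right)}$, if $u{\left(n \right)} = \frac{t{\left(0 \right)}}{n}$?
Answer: $0$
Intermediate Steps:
$t{\left(U \right)} = 0$
$u{\left(n \right)} = 0$ ($u{\left(n \right)} = \frac{0}{n} = 0$)
$\left(1 + 38\right) u{\left(E{\left(1 \right)} \right)} = \left(1 + 38\right) 0 = 39 \cdot 0 = 0$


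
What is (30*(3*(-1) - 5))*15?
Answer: -3600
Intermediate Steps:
(30*(3*(-1) - 5))*15 = (30*(-3 - 5))*15 = (30*(-8))*15 = -240*15 = -3600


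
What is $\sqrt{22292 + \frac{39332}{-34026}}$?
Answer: $\frac{\sqrt{6451910253690}}{17013} \approx 149.3$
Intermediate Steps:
$\sqrt{22292 + \frac{39332}{-34026}} = \sqrt{22292 + 39332 \left(- \frac{1}{34026}\right)} = \sqrt{22292 - \frac{19666}{17013}} = \sqrt{\frac{379234130}{17013}} = \frac{\sqrt{6451910253690}}{17013}$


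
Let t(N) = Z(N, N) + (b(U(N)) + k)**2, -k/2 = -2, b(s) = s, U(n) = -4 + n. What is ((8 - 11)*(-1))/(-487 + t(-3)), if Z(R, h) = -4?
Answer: -3/482 ≈ -0.0062241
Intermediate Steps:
k = 4 (k = -2*(-2) = 4)
t(N) = -4 + N**2 (t(N) = -4 + ((-4 + N) + 4)**2 = -4 + N**2)
((8 - 11)*(-1))/(-487 + t(-3)) = ((8 - 11)*(-1))/(-487 + (-4 + (-3)**2)) = (-3*(-1))/(-487 + (-4 + 9)) = 3/(-487 + 5) = 3/(-482) = 3*(-1/482) = -3/482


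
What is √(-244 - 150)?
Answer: I*√394 ≈ 19.849*I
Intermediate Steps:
√(-244 - 150) = √(-394) = I*√394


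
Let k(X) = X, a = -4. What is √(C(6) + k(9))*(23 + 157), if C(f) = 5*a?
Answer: 180*I*√11 ≈ 596.99*I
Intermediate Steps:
C(f) = -20 (C(f) = 5*(-4) = -20)
√(C(6) + k(9))*(23 + 157) = √(-20 + 9)*(23 + 157) = √(-11)*180 = (I*√11)*180 = 180*I*√11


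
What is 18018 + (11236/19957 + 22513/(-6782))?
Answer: 2438333913343/135348374 ≈ 18015.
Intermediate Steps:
18018 + (11236/19957 + 22513/(-6782)) = 18018 + (11236*(1/19957) + 22513*(-1/6782)) = 18018 + (11236/19957 - 22513/6782) = 18018 - 373089389/135348374 = 2438333913343/135348374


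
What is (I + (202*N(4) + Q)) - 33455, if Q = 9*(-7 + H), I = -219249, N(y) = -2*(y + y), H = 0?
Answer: -255999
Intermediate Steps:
N(y) = -4*y
Q = -63 (Q = 9*(-7 + 0) = 9*(-7) = -63)
(I + (202*N(4) + Q)) - 33455 = (-219249 + (202*(-4*4) - 63)) - 33455 = (-219249 + (202*(-16) - 63)) - 33455 = (-219249 + (-3232 - 63)) - 33455 = (-219249 - 3295) - 33455 = -222544 - 33455 = -255999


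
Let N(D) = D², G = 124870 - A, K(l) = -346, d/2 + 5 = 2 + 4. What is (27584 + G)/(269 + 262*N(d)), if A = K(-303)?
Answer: 152800/1317 ≈ 116.02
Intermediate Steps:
d = 2 (d = -10 + 2*(2 + 4) = -10 + 2*6 = -10 + 12 = 2)
A = -346
G = 125216 (G = 124870 - 1*(-346) = 124870 + 346 = 125216)
(27584 + G)/(269 + 262*N(d)) = (27584 + 125216)/(269 + 262*2²) = 152800/(269 + 262*4) = 152800/(269 + 1048) = 152800/1317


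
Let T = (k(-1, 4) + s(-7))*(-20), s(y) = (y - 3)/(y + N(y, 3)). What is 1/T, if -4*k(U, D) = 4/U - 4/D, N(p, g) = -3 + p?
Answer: -17/625 ≈ -0.027200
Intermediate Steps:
k(U, D) = 1/D - 1/U (k(U, D) = -(4/U - 4/D)/4 = -(-4/D + 4/U)/4 = 1/D - 1/U)
s(y) = (-3 + y)/(-3 + 2*y) (s(y) = (y - 3)/(y + (-3 + y)) = (-3 + y)/(-3 + 2*y))
T = -625/17 (T = ((-1 - 1*4)/(4*(-1)) + (-3 - 7)/(-3 + 2*(-7)))*(-20) = ((1/4)*(-1)*(-1 - 4) - 10/(-3 - 14))*(-20) = ((1/4)*(-1)*(-5) - 10/(-17))*(-20) = (5/4 - 1/17*(-10))*(-20) = (5/4 + 10/17)*(-20) = (125/68)*(-20) = -625/17 ≈ -36.765)
1/T = 1/(-625/17) = -17/625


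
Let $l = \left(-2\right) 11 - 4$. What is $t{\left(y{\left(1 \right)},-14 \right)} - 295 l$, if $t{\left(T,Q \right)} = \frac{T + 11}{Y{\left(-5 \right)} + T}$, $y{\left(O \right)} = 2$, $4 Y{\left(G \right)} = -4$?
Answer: $7683$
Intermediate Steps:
$Y{\left(G \right)} = -1$ ($Y{\left(G \right)} = \frac{1}{4} \left(-4\right) = -1$)
$t{\left(T,Q \right)} = \frac{11 + T}{-1 + T}$ ($t{\left(T,Q \right)} = \frac{T + 11}{-1 + T} = \frac{11 + T}{-1 + T}$)
$l = -26$ ($l = -22 - 4 = -26$)
$t{\left(y{\left(1 \right)},-14 \right)} - 295 l = \frac{11 + 2}{-1 + 2} - -7670 = 1^{-1} \cdot 13 + 7670 = 1 \cdot 13 + 7670 = 13 + 7670 = 7683$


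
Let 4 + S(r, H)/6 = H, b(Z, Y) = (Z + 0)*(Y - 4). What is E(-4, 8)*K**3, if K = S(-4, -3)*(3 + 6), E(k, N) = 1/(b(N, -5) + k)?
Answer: 13502538/19 ≈ 7.1066e+5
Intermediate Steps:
b(Z, Y) = Z*(-4 + Y)
S(r, H) = -24 + 6*H
E(k, N) = 1/(k - 9*N) (E(k, N) = 1/(N*(-4 - 5) + k) = 1/(N*(-9) + k) = 1/(-9*N + k) = 1/(k - 9*N))
K = -378 (K = (-24 + 6*(-3))*(3 + 6) = (-24 - 18)*9 = -42*9 = -378)
E(-4, 8)*K**3 = (-378)**3/(-4 - 9*8) = -54010152/(-4 - 72) = -54010152/(-76) = -1/76*(-54010152) = 13502538/19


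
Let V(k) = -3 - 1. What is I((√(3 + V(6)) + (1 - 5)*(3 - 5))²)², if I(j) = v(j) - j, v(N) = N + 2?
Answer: 4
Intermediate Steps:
V(k) = -4
v(N) = 2 + N
I(j) = 2 (I(j) = (2 + j) - j = 2)
I((√(3 + V(6)) + (1 - 5)*(3 - 5))²)² = 2² = 4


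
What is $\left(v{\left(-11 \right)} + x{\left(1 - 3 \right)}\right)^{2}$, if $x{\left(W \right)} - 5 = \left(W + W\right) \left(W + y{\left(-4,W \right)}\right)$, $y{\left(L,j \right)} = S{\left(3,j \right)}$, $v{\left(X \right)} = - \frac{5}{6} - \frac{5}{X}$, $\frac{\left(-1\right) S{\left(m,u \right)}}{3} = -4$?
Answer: $\frac{5452225}{4356} \approx 1251.7$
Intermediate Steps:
$S{\left(m,u \right)} = 12$ ($S{\left(m,u \right)} = \left(-3\right) \left(-4\right) = 12$)
$v{\left(X \right)} = - \frac{5}{6} - \frac{5}{X}$ ($v{\left(X \right)} = \left(-5\right) \frac{1}{6} - \frac{5}{X} = - \frac{5}{6} - \frac{5}{X}$)
$y{\left(L,j \right)} = 12$
$x{\left(W \right)} = 5 + 2 W \left(12 + W\right)$ ($x{\left(W \right)} = 5 + \left(W + W\right) \left(W + 12\right) = 5 + 2 W \left(12 + W\right)$)
$\left(v{\left(-11 \right)} + x{\left(1 - 3 \right)}\right)^{2} = \left(\left(- \frac{5}{6} - \frac{5}{-11}\right) + \left(5 + 2 \left(1 - 3\right)^{2} + 24 \left(1 - 3\right)\right)\right)^{2} = \left(\left(- \frac{5}{6} - - \frac{5}{11}\right) + \left(5 + 2 \left(1 - 3\right)^{2} + 24 \left(1 - 3\right)\right)\right)^{2} = \left(\left(- \frac{5}{6} + \frac{5}{11}\right) + \left(5 + 2 \left(-2\right)^{2} + 24 \left(-2\right)\right)\right)^{2} = \left(- \frac{25}{66} + \left(5 + 2 \cdot 4 - 48\right)\right)^{2} = \left(- \frac{25}{66} + \left(5 + 8 - 48\right)\right)^{2} = \left(- \frac{25}{66} - 35\right)^{2} = \left(- \frac{2335}{66}\right)^{2} = \frac{5452225}{4356}$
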